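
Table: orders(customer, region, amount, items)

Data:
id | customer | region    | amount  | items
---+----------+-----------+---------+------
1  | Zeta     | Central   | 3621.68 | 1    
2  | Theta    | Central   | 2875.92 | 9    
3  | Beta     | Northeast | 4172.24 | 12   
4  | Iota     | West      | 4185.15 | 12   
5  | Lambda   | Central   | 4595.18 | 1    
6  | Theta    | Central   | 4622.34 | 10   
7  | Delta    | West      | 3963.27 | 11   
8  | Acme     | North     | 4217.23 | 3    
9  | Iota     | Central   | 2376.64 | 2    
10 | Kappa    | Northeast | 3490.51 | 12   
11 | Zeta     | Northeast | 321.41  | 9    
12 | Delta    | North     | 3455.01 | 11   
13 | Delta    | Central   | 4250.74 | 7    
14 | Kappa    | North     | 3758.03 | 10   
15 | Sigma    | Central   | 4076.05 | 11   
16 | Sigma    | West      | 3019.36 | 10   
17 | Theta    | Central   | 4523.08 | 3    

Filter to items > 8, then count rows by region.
SELECT region, COUNT(*)
FROM orders
WHERE items > 8
GROUP BY region

Note: WHERE filters rows before grouping.

Result:
  Central: 3
  North: 2
  Northeast: 3
  West: 3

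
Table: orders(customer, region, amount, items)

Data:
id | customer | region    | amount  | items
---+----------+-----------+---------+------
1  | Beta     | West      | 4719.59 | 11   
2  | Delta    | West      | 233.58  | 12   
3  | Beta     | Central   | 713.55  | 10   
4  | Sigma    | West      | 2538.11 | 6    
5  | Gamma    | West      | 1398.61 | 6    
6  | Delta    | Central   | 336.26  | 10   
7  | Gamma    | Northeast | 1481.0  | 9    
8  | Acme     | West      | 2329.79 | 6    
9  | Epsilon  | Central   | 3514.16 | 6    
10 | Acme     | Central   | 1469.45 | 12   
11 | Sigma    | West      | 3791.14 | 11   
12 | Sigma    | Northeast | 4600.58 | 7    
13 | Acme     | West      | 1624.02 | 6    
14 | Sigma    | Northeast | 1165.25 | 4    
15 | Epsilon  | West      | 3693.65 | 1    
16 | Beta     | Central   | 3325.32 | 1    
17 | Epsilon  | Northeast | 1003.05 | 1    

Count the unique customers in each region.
SELECT region, COUNT(DISTINCT customer)
FROM orders
GROUP BY region

Result:
  Central: 4 distinct
  Northeast: 3 distinct
  West: 6 distinct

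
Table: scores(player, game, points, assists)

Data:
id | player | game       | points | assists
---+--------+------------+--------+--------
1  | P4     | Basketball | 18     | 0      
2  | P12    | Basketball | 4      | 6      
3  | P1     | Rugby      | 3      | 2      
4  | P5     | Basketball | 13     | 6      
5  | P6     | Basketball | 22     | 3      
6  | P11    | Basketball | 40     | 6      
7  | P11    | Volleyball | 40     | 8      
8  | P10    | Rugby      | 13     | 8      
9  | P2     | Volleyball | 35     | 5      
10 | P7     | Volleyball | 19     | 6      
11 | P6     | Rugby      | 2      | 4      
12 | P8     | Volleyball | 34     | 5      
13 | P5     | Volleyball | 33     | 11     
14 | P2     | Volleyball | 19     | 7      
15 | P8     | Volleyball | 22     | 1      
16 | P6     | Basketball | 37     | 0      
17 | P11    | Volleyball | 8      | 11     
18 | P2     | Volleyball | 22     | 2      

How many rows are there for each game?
SELECT game, COUNT(*) as count
FROM scores
GROUP BY game

Result:
  Basketball: 6
  Rugby: 3
  Volleyball: 9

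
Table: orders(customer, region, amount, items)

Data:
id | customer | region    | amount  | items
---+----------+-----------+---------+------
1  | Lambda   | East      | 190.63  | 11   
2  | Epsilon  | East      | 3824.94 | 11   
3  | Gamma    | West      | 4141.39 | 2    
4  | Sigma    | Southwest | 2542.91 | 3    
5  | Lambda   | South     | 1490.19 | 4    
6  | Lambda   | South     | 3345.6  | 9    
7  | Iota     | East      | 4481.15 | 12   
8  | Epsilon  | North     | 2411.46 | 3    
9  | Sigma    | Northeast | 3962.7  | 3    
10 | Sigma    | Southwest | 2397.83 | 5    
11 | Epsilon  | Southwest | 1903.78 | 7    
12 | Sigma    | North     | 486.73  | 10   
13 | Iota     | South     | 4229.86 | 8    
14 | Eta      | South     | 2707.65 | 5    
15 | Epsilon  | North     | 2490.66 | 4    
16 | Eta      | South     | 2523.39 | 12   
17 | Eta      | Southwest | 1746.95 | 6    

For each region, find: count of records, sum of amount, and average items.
SELECT region,
       COUNT(*) as cnt,
       SUM(amount) as total_amount,
       AVG(items) as avg_items
FROM orders
GROUP BY region

Result:
  East: 3 records, 8496.72 total amount, 11.33 avg items
  North: 3 records, 5388.85 total amount, 5.67 avg items
  Northeast: 1 records, 3962.70 total amount, 3.00 avg items
  South: 5 records, 14296.69 total amount, 7.60 avg items
  Southwest: 4 records, 8591.47 total amount, 5.25 avg items
  West: 1 records, 4141.39 total amount, 2.00 avg items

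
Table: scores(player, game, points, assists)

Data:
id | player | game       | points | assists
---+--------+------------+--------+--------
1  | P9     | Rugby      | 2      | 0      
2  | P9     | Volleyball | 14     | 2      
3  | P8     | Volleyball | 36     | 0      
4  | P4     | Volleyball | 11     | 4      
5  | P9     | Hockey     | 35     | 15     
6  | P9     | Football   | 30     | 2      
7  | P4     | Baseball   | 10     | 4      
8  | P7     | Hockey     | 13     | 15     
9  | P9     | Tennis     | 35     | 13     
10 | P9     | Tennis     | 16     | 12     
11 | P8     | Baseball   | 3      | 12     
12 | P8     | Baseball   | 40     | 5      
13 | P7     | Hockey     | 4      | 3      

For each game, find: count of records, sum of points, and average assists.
SELECT game,
       COUNT(*) as cnt,
       SUM(points) as total_points,
       AVG(assists) as avg_assists
FROM scores
GROUP BY game

Result:
  Baseball: 3 records, 53 total points, 7.00 avg assists
  Football: 1 records, 30 total points, 2.00 avg assists
  Hockey: 3 records, 52 total points, 11.00 avg assists
  Rugby: 1 records, 2 total points, 0.00 avg assists
  Tennis: 2 records, 51 total points, 12.50 avg assists
  Volleyball: 3 records, 61 total points, 2.00 avg assists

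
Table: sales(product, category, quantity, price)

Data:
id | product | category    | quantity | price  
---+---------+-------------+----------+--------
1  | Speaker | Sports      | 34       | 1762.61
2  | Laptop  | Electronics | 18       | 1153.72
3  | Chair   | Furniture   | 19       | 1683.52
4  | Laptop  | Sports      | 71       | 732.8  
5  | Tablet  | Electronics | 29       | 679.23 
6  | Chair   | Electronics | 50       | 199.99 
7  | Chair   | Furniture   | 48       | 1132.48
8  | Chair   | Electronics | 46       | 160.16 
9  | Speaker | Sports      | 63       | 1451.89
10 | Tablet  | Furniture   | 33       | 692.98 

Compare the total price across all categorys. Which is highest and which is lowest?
SELECT category, SUM(price)
FROM sales
GROUP BY category
ORDER BY SUM(price)

All groups:
  Electronics: 2193.10
  Furniture: 3508.98
  Sports: 3947.30

Highest: Sports (3947.30)
Lowest: Electronics (2193.10)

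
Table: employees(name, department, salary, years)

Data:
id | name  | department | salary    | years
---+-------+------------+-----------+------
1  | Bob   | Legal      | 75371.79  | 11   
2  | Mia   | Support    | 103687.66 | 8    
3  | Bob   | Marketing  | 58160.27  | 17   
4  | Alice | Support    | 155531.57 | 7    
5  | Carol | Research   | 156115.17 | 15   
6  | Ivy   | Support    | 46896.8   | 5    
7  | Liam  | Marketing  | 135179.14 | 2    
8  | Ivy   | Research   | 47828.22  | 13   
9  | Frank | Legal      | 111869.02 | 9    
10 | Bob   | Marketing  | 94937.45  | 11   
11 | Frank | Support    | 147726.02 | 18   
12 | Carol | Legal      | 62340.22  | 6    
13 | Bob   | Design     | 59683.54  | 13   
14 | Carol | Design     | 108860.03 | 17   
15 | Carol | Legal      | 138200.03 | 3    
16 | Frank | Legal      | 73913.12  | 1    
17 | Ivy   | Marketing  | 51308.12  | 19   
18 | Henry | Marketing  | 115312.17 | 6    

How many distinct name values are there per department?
SELECT department, COUNT(DISTINCT name)
FROM employees
GROUP BY department

Result:
  Design: 2 distinct
  Legal: 3 distinct
  Marketing: 4 distinct
  Research: 2 distinct
  Support: 4 distinct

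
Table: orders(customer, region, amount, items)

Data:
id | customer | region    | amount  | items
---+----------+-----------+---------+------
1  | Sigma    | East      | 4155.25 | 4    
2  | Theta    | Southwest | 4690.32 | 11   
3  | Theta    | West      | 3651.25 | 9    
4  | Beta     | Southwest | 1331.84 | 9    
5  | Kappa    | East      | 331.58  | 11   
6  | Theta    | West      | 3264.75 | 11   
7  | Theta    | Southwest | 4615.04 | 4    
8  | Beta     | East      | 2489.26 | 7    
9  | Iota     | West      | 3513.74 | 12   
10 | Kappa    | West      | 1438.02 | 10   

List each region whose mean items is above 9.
SELECT region, AVG(items)
FROM orders
GROUP BY region
HAVING AVG(items) > 9

Result:
  West: avg=10.50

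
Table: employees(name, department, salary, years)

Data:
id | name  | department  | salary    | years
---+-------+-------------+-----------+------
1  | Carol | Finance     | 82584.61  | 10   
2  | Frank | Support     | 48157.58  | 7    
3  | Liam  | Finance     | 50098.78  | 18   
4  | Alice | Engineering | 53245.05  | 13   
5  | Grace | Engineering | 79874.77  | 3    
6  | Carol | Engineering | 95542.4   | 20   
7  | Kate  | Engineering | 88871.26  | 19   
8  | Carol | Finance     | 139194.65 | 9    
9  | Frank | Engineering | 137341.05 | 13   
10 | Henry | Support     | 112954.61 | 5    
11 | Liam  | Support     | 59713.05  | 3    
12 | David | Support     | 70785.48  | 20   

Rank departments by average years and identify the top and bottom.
SELECT department, AVG(years)
FROM employees
GROUP BY department
ORDER BY AVG(years)

All groups:
  Support: 8.75
  Finance: 12.33
  Engineering: 13.60

Highest: Engineering (13.60)
Lowest: Support (8.75)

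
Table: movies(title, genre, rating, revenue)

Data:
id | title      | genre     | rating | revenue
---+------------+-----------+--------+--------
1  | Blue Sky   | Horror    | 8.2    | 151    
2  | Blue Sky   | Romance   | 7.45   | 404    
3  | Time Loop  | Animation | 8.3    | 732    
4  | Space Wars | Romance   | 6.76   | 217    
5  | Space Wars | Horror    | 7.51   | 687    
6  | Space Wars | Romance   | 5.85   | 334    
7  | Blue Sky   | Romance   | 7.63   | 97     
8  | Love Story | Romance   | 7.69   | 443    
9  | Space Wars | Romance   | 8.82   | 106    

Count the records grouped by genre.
SELECT genre, COUNT(*) as count
FROM movies
GROUP BY genre

Result:
  Animation: 1
  Horror: 2
  Romance: 6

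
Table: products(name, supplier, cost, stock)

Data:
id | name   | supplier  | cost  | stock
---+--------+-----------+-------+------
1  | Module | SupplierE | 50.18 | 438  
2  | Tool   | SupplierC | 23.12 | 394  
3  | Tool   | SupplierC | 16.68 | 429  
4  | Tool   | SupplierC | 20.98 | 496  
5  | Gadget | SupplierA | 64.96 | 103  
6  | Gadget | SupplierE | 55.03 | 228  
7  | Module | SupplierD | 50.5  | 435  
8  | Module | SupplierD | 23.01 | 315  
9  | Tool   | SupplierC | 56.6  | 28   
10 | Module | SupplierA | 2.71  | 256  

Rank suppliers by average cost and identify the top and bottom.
SELECT supplier, AVG(cost)
FROM products
GROUP BY supplier
ORDER BY AVG(cost)

All groups:
  SupplierC: 29.35
  SupplierA: 33.84
  SupplierD: 36.76
  SupplierE: 52.61

Highest: SupplierE (52.61)
Lowest: SupplierC (29.35)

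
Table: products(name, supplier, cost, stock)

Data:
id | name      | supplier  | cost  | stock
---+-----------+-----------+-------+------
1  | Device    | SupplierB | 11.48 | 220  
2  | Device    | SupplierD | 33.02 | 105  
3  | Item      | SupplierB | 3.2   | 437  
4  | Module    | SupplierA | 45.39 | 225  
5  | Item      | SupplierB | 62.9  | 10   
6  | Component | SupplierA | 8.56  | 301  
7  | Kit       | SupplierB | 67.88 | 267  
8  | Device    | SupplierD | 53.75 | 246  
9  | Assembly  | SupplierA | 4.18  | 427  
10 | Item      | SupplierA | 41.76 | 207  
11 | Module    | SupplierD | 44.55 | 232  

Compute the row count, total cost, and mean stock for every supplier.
SELECT supplier,
       COUNT(*) as cnt,
       SUM(cost) as total_cost,
       AVG(stock) as avg_stock
FROM products
GROUP BY supplier

Result:
  SupplierA: 4 records, 99.89 total cost, 290.00 avg stock
  SupplierB: 4 records, 145.46 total cost, 233.50 avg stock
  SupplierD: 3 records, 131.32 total cost, 194.33 avg stock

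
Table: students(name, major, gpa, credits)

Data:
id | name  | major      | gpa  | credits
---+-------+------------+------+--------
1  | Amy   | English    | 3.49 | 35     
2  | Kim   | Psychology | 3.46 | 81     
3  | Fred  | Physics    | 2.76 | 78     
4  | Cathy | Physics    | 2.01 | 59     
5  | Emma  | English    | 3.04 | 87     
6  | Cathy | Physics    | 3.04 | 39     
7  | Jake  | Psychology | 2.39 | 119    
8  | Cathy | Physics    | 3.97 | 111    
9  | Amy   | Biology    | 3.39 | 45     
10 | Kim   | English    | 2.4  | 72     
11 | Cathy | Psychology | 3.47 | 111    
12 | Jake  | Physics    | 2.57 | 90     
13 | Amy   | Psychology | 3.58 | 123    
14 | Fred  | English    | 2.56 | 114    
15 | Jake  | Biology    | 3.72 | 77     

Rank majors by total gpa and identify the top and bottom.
SELECT major, SUM(gpa)
FROM students
GROUP BY major
ORDER BY SUM(gpa)

All groups:
  Biology: 7.11
  English: 11.49
  Psychology: 12.90
  Physics: 14.35

Highest: Physics (14.35)
Lowest: Biology (7.11)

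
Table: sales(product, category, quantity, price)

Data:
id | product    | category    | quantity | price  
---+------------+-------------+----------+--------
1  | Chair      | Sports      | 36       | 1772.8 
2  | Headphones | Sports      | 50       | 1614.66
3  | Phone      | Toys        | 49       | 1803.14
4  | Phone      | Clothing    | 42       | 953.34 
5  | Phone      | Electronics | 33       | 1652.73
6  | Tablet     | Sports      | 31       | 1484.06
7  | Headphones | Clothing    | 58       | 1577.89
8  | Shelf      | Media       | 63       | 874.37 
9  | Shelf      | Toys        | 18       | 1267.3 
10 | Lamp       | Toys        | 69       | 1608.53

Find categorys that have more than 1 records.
SELECT category, COUNT(*) as cnt
FROM sales
GROUP BY category
HAVING COUNT(*) > 1

Result:
  Clothing: 2
  Sports: 3
  Toys: 3

Note: HAVING filters groups after aggregation, WHERE filters rows before.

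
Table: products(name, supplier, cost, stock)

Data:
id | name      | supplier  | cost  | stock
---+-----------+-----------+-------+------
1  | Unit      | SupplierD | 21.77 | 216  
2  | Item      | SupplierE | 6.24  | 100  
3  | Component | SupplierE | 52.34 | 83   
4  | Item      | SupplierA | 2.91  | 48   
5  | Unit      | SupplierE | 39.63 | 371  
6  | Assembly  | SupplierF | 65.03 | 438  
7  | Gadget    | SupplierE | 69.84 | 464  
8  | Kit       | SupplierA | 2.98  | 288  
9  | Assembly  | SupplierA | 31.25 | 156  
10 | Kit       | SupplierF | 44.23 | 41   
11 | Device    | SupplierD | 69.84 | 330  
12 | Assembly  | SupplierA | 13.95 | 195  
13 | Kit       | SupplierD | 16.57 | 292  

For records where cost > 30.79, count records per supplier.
SELECT supplier, COUNT(*)
FROM products
WHERE cost > 30.79
GROUP BY supplier

Note: WHERE filters rows before grouping.

Result:
  SupplierA: 1
  SupplierD: 1
  SupplierE: 3
  SupplierF: 2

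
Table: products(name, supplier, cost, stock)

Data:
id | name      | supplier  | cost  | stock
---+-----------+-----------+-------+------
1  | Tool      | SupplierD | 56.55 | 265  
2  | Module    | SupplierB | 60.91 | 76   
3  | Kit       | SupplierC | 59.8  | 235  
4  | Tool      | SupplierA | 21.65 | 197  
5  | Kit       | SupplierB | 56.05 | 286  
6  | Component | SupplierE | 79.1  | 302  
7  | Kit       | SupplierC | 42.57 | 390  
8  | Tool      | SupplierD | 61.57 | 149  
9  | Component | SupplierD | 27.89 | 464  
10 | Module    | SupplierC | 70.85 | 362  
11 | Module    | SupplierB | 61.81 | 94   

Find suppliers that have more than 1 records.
SELECT supplier, COUNT(*) as cnt
FROM products
GROUP BY supplier
HAVING COUNT(*) > 1

Result:
  SupplierB: 3
  SupplierC: 3
  SupplierD: 3

Note: HAVING filters groups after aggregation, WHERE filters rows before.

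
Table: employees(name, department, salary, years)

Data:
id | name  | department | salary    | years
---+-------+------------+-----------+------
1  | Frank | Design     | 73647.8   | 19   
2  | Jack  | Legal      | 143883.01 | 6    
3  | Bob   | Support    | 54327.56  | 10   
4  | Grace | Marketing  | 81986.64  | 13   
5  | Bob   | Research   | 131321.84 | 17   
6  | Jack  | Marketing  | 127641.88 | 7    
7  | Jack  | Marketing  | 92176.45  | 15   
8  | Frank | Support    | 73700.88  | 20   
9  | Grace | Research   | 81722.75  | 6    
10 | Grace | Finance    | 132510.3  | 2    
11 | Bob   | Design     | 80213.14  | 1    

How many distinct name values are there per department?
SELECT department, COUNT(DISTINCT name)
FROM employees
GROUP BY department

Result:
  Design: 2 distinct
  Finance: 1 distinct
  Legal: 1 distinct
  Marketing: 2 distinct
  Research: 2 distinct
  Support: 2 distinct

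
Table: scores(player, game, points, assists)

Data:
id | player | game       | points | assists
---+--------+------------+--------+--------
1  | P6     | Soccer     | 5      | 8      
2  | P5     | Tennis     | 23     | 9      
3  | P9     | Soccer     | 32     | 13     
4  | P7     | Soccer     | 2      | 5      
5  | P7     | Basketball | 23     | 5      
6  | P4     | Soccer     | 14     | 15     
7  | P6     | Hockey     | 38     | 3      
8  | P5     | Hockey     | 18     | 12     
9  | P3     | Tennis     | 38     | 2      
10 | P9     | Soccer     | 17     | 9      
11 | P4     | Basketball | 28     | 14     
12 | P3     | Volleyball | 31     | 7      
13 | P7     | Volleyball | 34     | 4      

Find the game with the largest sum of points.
SELECT game, SUM(points) as val
FROM scores
GROUP BY game
ORDER BY val DESC
LIMIT 1

Result: Soccer with sum(points) = 70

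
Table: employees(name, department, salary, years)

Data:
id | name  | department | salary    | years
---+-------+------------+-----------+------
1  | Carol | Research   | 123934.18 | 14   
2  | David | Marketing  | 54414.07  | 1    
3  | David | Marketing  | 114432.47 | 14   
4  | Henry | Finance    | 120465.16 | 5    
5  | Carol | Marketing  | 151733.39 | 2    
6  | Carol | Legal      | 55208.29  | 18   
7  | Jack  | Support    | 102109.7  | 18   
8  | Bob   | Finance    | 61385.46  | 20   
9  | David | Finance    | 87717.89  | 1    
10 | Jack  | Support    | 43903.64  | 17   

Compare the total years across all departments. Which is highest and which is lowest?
SELECT department, SUM(years)
FROM employees
GROUP BY department
ORDER BY SUM(years)

All groups:
  Research: 14
  Marketing: 17
  Legal: 18
  Finance: 26
  Support: 35

Highest: Support (35)
Lowest: Research (14)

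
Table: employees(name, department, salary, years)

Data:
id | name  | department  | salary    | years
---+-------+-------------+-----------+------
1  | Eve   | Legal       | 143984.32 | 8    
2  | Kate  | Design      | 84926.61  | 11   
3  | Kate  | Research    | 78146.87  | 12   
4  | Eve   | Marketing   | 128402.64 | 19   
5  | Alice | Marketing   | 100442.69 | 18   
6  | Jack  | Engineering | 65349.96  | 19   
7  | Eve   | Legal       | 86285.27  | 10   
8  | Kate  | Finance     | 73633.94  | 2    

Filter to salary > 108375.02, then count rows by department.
SELECT department, COUNT(*)
FROM employees
WHERE salary > 108375.02
GROUP BY department

Note: WHERE filters rows before grouping.

Result:
  Legal: 1
  Marketing: 1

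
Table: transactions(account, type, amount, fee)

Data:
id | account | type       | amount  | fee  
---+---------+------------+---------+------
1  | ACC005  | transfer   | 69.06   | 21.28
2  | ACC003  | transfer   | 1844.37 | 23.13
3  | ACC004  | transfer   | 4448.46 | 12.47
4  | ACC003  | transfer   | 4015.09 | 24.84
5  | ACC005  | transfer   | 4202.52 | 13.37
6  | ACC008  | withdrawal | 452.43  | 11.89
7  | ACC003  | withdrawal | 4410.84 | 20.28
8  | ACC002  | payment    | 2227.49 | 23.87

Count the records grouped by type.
SELECT type, COUNT(*) as count
FROM transactions
GROUP BY type

Result:
  payment: 1
  transfer: 5
  withdrawal: 2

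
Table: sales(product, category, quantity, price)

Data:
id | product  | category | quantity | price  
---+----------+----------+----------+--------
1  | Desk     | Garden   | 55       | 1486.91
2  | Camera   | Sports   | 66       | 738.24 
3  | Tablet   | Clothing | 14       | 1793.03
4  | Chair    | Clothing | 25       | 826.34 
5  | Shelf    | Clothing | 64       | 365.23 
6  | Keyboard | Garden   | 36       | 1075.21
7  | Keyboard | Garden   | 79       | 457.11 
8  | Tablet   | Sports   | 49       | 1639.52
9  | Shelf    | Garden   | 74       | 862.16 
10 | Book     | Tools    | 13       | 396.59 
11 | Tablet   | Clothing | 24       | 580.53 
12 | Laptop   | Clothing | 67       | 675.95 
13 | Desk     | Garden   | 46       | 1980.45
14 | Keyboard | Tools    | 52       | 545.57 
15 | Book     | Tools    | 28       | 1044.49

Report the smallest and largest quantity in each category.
SELECT category, MIN(quantity), MAX(quantity)
FROM sales
GROUP BY category

Result:
  Clothing: min=14, max=67
  Garden: min=36, max=79
  Sports: min=49, max=66
  Tools: min=13, max=52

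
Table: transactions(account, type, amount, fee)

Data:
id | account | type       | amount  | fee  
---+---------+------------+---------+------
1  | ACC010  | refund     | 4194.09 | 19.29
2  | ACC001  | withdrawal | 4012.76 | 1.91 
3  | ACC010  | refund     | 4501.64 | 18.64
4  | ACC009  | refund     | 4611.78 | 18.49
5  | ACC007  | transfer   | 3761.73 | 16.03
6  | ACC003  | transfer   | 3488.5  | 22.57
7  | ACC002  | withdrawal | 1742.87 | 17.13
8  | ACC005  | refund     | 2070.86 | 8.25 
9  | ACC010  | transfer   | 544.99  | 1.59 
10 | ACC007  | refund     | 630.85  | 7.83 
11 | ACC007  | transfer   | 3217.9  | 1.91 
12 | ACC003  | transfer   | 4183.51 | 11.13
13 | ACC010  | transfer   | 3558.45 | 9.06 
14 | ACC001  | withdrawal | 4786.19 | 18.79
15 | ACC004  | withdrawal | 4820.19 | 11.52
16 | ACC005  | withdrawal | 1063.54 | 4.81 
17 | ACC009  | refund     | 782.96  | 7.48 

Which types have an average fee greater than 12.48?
SELECT type, AVG(fee)
FROM transactions
GROUP BY type
HAVING AVG(fee) > 12.48

Result:
  refund: avg=13.33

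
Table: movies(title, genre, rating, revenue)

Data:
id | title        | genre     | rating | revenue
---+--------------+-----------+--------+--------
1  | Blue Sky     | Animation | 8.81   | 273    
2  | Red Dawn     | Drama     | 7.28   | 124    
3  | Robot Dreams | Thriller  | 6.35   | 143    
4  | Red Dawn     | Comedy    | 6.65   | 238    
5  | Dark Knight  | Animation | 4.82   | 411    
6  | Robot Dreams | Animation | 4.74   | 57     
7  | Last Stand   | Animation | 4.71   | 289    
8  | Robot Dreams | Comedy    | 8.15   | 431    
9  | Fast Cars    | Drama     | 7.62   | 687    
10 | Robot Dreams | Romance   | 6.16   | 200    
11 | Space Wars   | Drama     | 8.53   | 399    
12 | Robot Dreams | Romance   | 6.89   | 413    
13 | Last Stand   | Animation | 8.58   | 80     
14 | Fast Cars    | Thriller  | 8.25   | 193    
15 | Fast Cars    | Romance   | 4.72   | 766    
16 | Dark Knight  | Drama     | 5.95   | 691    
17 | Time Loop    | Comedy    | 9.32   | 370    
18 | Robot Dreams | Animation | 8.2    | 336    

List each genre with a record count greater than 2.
SELECT genre, COUNT(*) as cnt
FROM movies
GROUP BY genre
HAVING COUNT(*) > 2

Result:
  Animation: 6
  Comedy: 3
  Drama: 4
  Romance: 3

Note: HAVING filters groups after aggregation, WHERE filters rows before.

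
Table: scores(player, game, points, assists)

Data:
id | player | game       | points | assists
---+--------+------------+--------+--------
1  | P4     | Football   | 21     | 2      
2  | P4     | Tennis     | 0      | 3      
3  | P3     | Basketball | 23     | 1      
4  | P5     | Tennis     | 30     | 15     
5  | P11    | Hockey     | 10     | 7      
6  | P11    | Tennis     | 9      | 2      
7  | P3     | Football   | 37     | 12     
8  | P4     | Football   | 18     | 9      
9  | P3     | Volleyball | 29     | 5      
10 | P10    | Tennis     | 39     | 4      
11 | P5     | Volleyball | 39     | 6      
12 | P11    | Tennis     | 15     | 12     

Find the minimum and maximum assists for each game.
SELECT game, MIN(assists), MAX(assists)
FROM scores
GROUP BY game

Result:
  Basketball: min=1, max=1
  Football: min=2, max=12
  Hockey: min=7, max=7
  Tennis: min=2, max=15
  Volleyball: min=5, max=6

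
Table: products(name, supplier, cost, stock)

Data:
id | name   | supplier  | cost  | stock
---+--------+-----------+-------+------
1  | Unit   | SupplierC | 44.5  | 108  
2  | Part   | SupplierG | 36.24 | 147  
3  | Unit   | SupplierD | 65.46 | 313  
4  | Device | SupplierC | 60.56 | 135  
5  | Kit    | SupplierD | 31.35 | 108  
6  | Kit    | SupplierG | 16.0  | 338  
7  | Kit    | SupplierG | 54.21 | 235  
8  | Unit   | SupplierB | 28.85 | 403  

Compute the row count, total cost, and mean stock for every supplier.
SELECT supplier,
       COUNT(*) as cnt,
       SUM(cost) as total_cost,
       AVG(stock) as avg_stock
FROM products
GROUP BY supplier

Result:
  SupplierB: 1 records, 28.85 total cost, 403.00 avg stock
  SupplierC: 2 records, 105.06 total cost, 121.50 avg stock
  SupplierD: 2 records, 96.81 total cost, 210.50 avg stock
  SupplierG: 3 records, 106.45 total cost, 240.00 avg stock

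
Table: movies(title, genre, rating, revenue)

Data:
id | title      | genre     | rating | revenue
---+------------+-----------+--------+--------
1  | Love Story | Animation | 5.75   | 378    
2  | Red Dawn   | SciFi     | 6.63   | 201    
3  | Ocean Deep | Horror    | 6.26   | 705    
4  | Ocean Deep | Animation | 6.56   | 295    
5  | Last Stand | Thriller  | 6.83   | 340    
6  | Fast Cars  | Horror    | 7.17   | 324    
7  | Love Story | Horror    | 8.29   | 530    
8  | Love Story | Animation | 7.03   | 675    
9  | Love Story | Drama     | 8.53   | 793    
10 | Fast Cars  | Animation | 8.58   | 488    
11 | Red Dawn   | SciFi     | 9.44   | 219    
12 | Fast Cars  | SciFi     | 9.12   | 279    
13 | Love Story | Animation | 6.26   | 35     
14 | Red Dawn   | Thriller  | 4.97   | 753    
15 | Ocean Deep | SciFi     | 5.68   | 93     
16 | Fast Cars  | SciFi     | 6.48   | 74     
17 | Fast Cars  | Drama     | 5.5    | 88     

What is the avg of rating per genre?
SELECT genre, AVG(rating) as result
FROM movies
GROUP BY genre

Result:
  Animation: 6.84
  Drama: 7.02
  Horror: 7.24
  SciFi: 7.47
  Thriller: 5.90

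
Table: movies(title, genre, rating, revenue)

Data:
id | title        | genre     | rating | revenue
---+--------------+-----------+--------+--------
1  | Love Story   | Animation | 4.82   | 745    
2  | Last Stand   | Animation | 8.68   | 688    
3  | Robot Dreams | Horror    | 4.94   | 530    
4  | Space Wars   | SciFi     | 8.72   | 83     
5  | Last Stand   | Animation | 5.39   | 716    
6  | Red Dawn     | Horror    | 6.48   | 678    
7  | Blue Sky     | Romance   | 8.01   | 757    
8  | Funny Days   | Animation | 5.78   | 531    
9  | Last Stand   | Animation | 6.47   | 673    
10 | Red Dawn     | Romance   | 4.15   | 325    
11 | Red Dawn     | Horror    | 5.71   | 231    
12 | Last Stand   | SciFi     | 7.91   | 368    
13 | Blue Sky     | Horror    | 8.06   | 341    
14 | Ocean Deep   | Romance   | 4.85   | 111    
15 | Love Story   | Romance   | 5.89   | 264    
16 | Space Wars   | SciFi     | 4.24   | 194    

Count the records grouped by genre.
SELECT genre, COUNT(*) as count
FROM movies
GROUP BY genre

Result:
  Animation: 5
  Horror: 4
  Romance: 4
  SciFi: 3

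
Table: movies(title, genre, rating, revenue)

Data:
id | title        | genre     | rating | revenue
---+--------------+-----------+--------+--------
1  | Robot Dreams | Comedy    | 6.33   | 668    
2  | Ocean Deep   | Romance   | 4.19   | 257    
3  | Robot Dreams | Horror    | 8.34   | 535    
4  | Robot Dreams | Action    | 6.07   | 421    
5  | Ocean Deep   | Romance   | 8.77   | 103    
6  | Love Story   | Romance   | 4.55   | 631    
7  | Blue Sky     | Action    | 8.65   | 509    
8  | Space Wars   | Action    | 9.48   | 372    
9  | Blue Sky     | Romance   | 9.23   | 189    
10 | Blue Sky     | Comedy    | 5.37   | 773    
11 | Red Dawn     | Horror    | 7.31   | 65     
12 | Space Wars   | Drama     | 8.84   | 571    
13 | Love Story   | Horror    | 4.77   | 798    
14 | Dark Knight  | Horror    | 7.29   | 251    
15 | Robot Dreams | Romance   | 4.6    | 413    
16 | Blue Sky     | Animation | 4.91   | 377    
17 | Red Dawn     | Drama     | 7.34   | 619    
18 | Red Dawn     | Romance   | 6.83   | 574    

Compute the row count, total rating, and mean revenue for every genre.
SELECT genre,
       COUNT(*) as cnt,
       SUM(rating) as total_rating,
       AVG(revenue) as avg_revenue
FROM movies
GROUP BY genre

Result:
  Action: 3 records, 24.20 total rating, 434.00 avg revenue
  Animation: 1 records, 4.91 total rating, 377.00 avg revenue
  Comedy: 2 records, 11.70 total rating, 720.50 avg revenue
  Drama: 2 records, 16.18 total rating, 595.00 avg revenue
  Horror: 4 records, 27.71 total rating, 412.25 avg revenue
  Romance: 6 records, 38.17 total rating, 361.17 avg revenue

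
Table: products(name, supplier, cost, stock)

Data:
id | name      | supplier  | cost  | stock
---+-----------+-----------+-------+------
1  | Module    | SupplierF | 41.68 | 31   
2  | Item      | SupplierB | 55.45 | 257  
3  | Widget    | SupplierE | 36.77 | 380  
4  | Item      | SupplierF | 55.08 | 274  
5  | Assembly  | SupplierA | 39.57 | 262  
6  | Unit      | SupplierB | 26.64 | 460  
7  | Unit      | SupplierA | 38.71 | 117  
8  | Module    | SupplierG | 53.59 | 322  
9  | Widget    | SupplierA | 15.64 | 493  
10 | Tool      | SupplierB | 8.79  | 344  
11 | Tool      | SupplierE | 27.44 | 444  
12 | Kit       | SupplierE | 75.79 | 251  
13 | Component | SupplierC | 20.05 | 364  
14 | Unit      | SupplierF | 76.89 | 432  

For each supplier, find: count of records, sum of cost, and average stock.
SELECT supplier,
       COUNT(*) as cnt,
       SUM(cost) as total_cost,
       AVG(stock) as avg_stock
FROM products
GROUP BY supplier

Result:
  SupplierA: 3 records, 93.92 total cost, 290.67 avg stock
  SupplierB: 3 records, 90.88 total cost, 353.67 avg stock
  SupplierC: 1 records, 20.05 total cost, 364.00 avg stock
  SupplierE: 3 records, 140.00 total cost, 358.33 avg stock
  SupplierF: 3 records, 173.65 total cost, 245.67 avg stock
  SupplierG: 1 records, 53.59 total cost, 322.00 avg stock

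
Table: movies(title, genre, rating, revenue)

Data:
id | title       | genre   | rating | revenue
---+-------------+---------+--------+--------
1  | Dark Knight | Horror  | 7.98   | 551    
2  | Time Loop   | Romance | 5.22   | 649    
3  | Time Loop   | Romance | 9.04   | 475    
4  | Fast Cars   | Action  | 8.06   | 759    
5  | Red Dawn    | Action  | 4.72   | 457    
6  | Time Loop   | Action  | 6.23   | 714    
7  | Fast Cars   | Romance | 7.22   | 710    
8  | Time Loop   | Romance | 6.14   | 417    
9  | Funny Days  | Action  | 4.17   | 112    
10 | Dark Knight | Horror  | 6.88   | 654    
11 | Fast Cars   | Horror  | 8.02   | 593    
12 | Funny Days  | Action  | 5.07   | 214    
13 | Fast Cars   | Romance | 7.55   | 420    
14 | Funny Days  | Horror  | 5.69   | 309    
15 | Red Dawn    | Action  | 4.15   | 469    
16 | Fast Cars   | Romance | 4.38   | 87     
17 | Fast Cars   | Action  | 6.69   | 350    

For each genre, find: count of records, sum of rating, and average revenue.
SELECT genre,
       COUNT(*) as cnt,
       SUM(rating) as total_rating,
       AVG(revenue) as avg_revenue
FROM movies
GROUP BY genre

Result:
  Action: 7 records, 39.09 total rating, 439.29 avg revenue
  Horror: 4 records, 28.57 total rating, 526.75 avg revenue
  Romance: 6 records, 39.55 total rating, 459.67 avg revenue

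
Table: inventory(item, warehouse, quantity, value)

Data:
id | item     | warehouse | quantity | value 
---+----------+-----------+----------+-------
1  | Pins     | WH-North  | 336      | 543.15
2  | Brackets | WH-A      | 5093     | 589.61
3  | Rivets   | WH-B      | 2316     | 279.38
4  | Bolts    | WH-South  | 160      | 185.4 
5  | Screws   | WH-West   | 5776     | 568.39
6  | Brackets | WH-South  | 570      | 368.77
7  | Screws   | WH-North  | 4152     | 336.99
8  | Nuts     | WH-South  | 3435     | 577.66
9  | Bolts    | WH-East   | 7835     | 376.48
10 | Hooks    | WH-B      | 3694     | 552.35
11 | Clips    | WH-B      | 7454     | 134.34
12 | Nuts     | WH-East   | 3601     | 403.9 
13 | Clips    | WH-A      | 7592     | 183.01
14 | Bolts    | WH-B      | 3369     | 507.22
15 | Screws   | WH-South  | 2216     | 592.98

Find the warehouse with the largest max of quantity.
SELECT warehouse, MAX(quantity) as val
FROM inventory
GROUP BY warehouse
ORDER BY val DESC
LIMIT 1

Result: WH-East with max(quantity) = 7835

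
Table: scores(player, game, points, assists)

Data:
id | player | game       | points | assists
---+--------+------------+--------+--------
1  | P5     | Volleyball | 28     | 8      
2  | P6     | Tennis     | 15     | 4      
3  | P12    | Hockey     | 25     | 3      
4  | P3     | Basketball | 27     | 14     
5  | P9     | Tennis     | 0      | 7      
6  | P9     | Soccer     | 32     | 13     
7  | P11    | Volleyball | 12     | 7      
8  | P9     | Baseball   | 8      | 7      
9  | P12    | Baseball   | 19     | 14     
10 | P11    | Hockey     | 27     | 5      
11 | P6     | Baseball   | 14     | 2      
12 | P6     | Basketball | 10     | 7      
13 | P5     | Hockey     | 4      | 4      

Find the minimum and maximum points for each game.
SELECT game, MIN(points), MAX(points)
FROM scores
GROUP BY game

Result:
  Baseball: min=8, max=19
  Basketball: min=10, max=27
  Hockey: min=4, max=27
  Soccer: min=32, max=32
  Tennis: min=0, max=15
  Volleyball: min=12, max=28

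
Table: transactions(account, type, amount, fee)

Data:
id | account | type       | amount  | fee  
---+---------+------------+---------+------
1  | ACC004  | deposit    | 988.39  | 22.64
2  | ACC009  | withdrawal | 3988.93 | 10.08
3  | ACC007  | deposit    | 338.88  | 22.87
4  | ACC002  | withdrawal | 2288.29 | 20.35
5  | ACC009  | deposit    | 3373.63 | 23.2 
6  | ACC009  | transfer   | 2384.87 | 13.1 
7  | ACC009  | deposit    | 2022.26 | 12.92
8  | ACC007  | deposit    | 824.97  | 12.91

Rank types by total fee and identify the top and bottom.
SELECT type, SUM(fee)
FROM transactions
GROUP BY type
ORDER BY SUM(fee)

All groups:
  transfer: 13.10
  withdrawal: 30.43
  deposit: 94.54

Highest: deposit (94.54)
Lowest: transfer (13.10)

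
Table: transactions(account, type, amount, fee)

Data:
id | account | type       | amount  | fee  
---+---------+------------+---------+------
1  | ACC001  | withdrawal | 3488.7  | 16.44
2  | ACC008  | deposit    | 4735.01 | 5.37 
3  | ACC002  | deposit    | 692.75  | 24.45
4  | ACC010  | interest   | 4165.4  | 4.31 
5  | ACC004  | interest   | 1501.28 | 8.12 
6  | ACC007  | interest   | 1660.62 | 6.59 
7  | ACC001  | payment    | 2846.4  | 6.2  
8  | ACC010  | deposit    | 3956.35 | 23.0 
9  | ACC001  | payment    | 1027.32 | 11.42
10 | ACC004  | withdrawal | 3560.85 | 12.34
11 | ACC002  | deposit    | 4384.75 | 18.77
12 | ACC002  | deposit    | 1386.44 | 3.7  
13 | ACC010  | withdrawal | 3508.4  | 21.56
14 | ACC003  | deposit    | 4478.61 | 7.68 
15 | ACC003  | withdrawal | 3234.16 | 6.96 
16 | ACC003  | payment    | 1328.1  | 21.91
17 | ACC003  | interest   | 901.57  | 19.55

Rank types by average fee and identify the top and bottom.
SELECT type, AVG(fee)
FROM transactions
GROUP BY type
ORDER BY AVG(fee)

All groups:
  interest: 9.64
  payment: 13.18
  deposit: 13.83
  withdrawal: 14.33

Highest: withdrawal (14.33)
Lowest: interest (9.64)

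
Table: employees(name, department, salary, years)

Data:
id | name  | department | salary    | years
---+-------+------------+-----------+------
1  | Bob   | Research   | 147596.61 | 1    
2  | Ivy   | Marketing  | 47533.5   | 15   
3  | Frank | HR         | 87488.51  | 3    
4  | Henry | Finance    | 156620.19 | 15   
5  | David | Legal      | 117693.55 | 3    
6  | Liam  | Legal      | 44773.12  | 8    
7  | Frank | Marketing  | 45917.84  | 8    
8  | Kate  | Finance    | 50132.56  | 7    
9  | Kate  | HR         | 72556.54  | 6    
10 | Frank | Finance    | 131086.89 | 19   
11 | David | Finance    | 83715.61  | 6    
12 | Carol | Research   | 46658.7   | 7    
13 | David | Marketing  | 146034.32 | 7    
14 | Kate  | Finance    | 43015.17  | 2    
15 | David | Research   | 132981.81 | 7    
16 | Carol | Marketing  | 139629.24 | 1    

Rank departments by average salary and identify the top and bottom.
SELECT department, AVG(salary)
FROM employees
GROUP BY department
ORDER BY AVG(salary)

All groups:
  HR: 80022.53
  Legal: 81233.34
  Finance: 92914.08
  Marketing: 94778.73
  Research: 109079.04

Highest: Research (109079.04)
Lowest: HR (80022.53)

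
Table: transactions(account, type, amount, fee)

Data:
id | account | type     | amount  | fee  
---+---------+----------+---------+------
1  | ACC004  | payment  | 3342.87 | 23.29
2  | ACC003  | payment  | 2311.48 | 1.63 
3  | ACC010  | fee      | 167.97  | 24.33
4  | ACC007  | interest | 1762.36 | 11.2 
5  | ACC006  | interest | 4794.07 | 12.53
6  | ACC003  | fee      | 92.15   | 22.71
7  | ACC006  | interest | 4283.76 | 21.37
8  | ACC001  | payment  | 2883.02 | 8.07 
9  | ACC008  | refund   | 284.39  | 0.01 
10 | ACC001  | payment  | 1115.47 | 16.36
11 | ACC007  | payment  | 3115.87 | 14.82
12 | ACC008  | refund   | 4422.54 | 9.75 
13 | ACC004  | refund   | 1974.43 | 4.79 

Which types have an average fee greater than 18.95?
SELECT type, AVG(fee)
FROM transactions
GROUP BY type
HAVING AVG(fee) > 18.95

Result:
  fee: avg=23.52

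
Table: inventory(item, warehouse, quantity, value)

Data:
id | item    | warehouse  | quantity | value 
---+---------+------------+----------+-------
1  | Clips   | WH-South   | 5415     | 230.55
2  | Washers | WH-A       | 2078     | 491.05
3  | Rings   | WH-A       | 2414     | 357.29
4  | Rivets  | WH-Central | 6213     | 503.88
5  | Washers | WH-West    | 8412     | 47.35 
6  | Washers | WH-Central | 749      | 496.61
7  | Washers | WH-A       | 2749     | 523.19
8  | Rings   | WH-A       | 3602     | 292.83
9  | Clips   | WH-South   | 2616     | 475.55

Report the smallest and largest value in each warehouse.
SELECT warehouse, MIN(value), MAX(value)
FROM inventory
GROUP BY warehouse

Result:
  WH-A: min=292.83, max=523.19
  WH-Central: min=496.61, max=503.88
  WH-South: min=230.55, max=475.55
  WH-West: min=47.35, max=47.35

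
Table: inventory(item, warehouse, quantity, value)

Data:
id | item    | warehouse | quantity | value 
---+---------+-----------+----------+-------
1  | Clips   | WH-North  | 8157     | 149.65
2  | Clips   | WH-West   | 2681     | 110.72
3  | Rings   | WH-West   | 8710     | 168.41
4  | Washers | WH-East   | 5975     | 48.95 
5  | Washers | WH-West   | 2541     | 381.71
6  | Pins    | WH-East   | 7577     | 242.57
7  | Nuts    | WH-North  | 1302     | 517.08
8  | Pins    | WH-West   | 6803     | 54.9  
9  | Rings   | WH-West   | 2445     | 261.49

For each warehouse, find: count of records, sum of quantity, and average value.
SELECT warehouse,
       COUNT(*) as cnt,
       SUM(quantity) as total_quantity,
       AVG(value) as avg_value
FROM inventory
GROUP BY warehouse

Result:
  WH-East: 2 records, 13552 total quantity, 145.76 avg value
  WH-North: 2 records, 9459 total quantity, 333.37 avg value
  WH-West: 5 records, 23180 total quantity, 195.45 avg value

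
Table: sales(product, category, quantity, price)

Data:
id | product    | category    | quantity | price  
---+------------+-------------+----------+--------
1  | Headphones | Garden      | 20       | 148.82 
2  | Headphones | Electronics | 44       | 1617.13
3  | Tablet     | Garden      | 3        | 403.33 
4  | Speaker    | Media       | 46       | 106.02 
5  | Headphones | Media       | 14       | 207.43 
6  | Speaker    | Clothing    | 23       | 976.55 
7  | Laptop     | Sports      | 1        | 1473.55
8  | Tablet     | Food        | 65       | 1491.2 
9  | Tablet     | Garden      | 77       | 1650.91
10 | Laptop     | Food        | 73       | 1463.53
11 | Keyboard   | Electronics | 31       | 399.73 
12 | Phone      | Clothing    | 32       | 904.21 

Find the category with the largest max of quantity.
SELECT category, MAX(quantity) as val
FROM sales
GROUP BY category
ORDER BY val DESC
LIMIT 1

Result: Garden with max(quantity) = 77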